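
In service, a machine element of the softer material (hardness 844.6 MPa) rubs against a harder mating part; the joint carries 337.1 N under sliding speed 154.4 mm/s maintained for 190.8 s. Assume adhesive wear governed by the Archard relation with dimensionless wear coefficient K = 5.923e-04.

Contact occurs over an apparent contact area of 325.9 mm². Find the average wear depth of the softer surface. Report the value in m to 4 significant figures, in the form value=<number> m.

The algebra holds full float precision — the intermediates are shown rounded. Rounded just once to four significant digits.
Sliding speed v = 154.4 mm/s = 0.1544 m/s. Total distance L = v·t = 0.1544 m/s × 190.8 s = 29.46 m.
Hardness H = 844.6 MPa = 8.446e+08 Pa.
Contact area A = 325.9 mm² = 3.259e-04 m².
Collected in SI base units: W = 337.1 N, H = 8.446e+08 Pa, K = 5.923e-04.
Wear volume V = K·W·L/H = 5.923e-04 · 337.1 · 29.46 / 8.446e+08 = 6.964e-09 m³.
Depth h = V/A = 6.964e-09 / 3.259e-04 = 2.137e-05 m.

value=2.137e-05 m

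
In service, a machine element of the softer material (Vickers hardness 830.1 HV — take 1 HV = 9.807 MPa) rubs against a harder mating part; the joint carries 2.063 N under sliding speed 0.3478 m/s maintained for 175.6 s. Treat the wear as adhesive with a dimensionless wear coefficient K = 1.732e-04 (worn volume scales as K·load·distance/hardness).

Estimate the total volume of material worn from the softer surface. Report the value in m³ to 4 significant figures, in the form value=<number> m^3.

The intermediates are shown rounded; every step maintains full float precision, and rounded once at the end, at four significant figures.
Convert: The distance L = v·t = 0.3478 m/s × 175.6 s = 61.07 m.
Convert: Hardness H = 830.1 HV × 9.807 MPa/HV = 8141 MPa = 8.141e+09 Pa.
SI base units throughout: W = 2.063 N, H = 8.141e+09 Pa, K = 1.732e-04.
Volume removed: V = K·W·L/H = 1.732e-04 · 2.063 · 61.07 / 8.141e+09 = 2.681e-12 m³.

value=2.681e-12 m^3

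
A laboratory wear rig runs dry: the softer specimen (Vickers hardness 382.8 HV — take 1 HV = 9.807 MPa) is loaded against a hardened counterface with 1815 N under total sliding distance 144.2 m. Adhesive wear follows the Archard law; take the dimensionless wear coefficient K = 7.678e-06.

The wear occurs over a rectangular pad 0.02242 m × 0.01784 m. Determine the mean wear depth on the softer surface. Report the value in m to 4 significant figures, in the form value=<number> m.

value=1.338e-06 m

The intermediates appear rounded. The algebra runs at full precision, and rounded once at the end: four significant digits.
Convert: Hardness H = 382.8 HV × 9.807 MPa/HV = 3754 MPa = 3.754e+09 Pa.
Convert: Contact area A = 0.02242 m × 0.01784 m = 4.000e-04 m².
In SI base units, W = 1815 N, H = 3.754e+09 Pa, K = 7.678e-06.
The Archard volume V = K·W·L/H = 7.678e-06 · 1815 · 144.2 / 3.754e+09 = 5.353e-10 m³.
Depth of wear h = V/A = 5.353e-10 / 4.000e-04 = 1.338e-06 m.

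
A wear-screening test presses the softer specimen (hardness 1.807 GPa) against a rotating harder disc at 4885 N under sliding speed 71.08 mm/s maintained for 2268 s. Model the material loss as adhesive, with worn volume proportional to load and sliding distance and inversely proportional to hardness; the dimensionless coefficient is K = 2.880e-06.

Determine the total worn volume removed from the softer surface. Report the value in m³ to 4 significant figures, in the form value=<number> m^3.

Every step runs at exact precision; intermediate values are displayed rounded; a lone final rounding: 4 significant figures.
Convert: Sliding speed v = 71.08 mm/s = 0.07108 m/s. Total distance L = v·t = 0.07108 m/s × 2268 s = 161.2 m.
Convert: Hardness H = 1.807 GPa = 1.807e+09 Pa.
In SI base units: W = 4885 N, H = 1.807e+09 Pa, K = 2.880e-06.
Archard relation: V = K·W·L/H = 2.880e-06 · 4885 · 161.2 / 1.807e+09 = 1.255e-09 m³.

value=1.255e-09 m^3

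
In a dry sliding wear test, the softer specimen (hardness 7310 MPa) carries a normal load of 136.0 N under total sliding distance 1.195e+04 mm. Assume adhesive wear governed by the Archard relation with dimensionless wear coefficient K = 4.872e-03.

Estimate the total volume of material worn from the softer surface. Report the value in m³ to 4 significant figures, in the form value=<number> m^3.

Intermediate values are displayed rounded — all working math keeps exact precision; one last rounding: four significant figures.
Convert: Sliding distance L = 1.195e+04 mm = 11.95 m.
Convert: Hardness H = 7310 MPa = 7.310e+09 Pa.
Restated in SI base units: W = 136.0 N, H = 7.310e+09 Pa, K = 4.872e-03.
Worn volume V = K·W·L/H = 4.872e-03 · 136.0 · 11.95 / 7.310e+09 = 1.083e-09 m³.

value=1.083e-09 m^3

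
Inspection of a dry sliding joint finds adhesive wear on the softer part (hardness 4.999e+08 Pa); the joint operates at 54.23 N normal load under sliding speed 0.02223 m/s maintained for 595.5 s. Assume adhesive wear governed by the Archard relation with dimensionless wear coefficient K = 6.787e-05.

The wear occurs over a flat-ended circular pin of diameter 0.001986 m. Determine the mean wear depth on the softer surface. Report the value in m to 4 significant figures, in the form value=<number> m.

value=3.146e-05 m

The intermediates appear rounded; all working math carries exact precision — one last rounding, at four significant digits.
The distance L = v·t = 0.02223 m/s × 595.5 s = 13.24 m.
Contact area A = π·d²/4 = π·(0.001986 m)²/4 = 3.098e-06 m².
Restated in SI base units: W = 54.23 N, H = 4.999e+08 Pa, K = 6.787e-05.
Worn volume V = K·W·L/H = 6.787e-05 · 54.23 · 13.24 / 4.999e+08 = 9.747e-11 m³.
Mean depth h = V/A = 9.747e-11 / 3.098e-06 = 3.146e-05 m.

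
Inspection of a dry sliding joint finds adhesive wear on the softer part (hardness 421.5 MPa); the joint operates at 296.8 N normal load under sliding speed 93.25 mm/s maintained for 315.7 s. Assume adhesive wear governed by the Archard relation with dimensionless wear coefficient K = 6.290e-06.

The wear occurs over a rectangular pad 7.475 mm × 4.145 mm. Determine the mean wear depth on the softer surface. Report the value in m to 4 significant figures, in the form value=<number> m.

value=4.208e-06 m

All arithmetic maintains full precision. Intermediates appear rounded — rounded once at the end, at 4 significant digits.
Convert: Sliding speed v = 93.25 mm/s = 0.09325 m/s. Distance covered L = v·t = 0.09325 m/s × 315.7 s = 29.44 m.
Convert: Hardness H = 421.5 MPa = 4.215e+08 Pa.
Convert: Pad sides 7.475 mm × 4.145 mm = 0.007475 m × 0.004145 m. Contact area A = 0.007475 m × 0.004145 m = 3.098e-05 m².
Restated in SI base units: W = 296.8 N, H = 4.215e+08 Pa, K = 6.290e-06.
Apply Archard: V = K·W·L/H = 6.290e-06 · 296.8 · 29.44 / 4.215e+08 = 1.304e-10 m³.
Depth h = V/A = 1.304e-10 / 3.098e-05 = 4.208e-06 m.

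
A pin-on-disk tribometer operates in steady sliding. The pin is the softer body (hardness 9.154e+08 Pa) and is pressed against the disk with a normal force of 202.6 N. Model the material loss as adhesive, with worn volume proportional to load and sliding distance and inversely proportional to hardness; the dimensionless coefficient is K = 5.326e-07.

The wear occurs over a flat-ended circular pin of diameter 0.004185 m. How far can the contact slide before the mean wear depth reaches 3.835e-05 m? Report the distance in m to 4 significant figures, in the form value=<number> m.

Intermediates appear rounded; every step maintains full precision; rounded once at the end: four significant digits.
Contact area A = π·d²/4 = π·(0.004185 m)²/4 = 1.376e-05 m².
Working in SI base units: W = 202.6 N, H = 9.154e+08 Pa, K = 5.326e-07.
Limit volume V_lim = h_lim·A = 3.835e-05 · 1.376e-05 = 5.275e-10 m³.
So the life L = V_lim·H/(K·W) = 5.275e-10 · 9.154e+08 / (5.326e-07 · 202.6) = 4475 m.

value=4475 m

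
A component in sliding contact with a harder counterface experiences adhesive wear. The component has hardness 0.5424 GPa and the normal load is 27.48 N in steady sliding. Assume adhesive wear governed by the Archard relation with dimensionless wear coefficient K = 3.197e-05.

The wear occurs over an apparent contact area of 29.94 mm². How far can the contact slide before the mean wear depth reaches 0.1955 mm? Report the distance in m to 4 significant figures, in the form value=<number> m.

value=3614 m

Intermediate values appear rounded, and every step maintains full float precision; one final rounding, at four significant digits.
Convert: Hardness H = 0.5424 GPa = 5.424e+08 Pa.
Convert: Contact area A = 29.94 mm² = 2.994e-05 m².
Convert: Depth limit h_lim = 0.1955 mm = 1.955e-04 m.
Working in SI base units: W = 27.48 N, H = 5.424e+08 Pa, K = 3.197e-05.
Allowed volume V_lim = h_lim·A = 1.955e-04 · 2.994e-05 = 5.853e-09 m³.
Inverting, life L = V_lim·H/(K·W) = 5.853e-09 · 5.424e+08 / (3.197e-05 · 27.48) = 3614 m.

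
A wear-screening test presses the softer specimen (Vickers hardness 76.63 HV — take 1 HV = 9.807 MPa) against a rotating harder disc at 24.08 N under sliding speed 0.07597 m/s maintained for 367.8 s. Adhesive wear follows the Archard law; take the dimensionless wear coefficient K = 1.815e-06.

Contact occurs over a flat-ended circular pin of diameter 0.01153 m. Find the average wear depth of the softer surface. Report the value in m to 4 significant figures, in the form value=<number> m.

value=1.556e-08 m

Intermediate values are printed rounded — all arithmetic maintains full float precision. Rounded once at the end to four significant figures.
Convert: Path length L = v·t = 0.07597 m/s × 367.8 s = 27.94 m.
Convert: Hardness H = 76.63 HV × 9.807 MPa/HV = 751.5 MPa = 7.515e+08 Pa.
Convert: Contact area A = π·d²/4 = π·(0.01153 m)²/4 = 1.044e-04 m².
Working in SI base units: W = 24.08 N, H = 7.515e+08 Pa, K = 1.815e-06.
Archard relation: V = K·W·L/H = 1.815e-06 · 24.08 · 27.94 / 7.515e+08 = 1.625e-12 m³.
Wear depth h = V/A = 1.625e-12 / 1.044e-04 = 1.556e-08 m.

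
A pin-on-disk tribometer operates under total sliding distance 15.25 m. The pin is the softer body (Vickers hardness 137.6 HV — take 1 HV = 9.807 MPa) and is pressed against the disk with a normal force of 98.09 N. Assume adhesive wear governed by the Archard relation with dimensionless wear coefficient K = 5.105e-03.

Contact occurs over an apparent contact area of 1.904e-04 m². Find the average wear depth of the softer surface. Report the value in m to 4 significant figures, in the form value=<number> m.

value=2.972e-05 m

Shown intermediates are rounded, and the algebra carries exact precision, and rounded just once to four significant digits.
Convert: Hardness H = 137.6 HV × 9.807 MPa/HV = 1349 MPa = 1.349e+09 Pa.
Expressed in SI base units: W = 98.09 N, H = 1.349e+09 Pa, K = 5.105e-03.
Apply Archard: V = K·W·L/H = 5.105e-03 · 98.09 · 15.25 / 1.349e+09 = 5.659e-09 m³.
Mean depth h = V/A = 5.659e-09 / 1.904e-04 = 2.972e-05 m.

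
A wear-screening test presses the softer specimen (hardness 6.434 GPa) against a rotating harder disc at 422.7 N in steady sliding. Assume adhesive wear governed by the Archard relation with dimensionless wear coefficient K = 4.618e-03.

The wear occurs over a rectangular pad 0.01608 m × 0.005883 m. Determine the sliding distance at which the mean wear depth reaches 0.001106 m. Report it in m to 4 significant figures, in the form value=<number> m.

value=344.9 m

Intermediate values are shown rounded — each operation runs at exact precision, and one last rounding: 4 significant digits.
Convert: Hardness H = 6.434 GPa = 6.434e+09 Pa.
Convert: Contact area A = 0.01608 m × 0.005883 m = 9.460e-05 m².
Working in SI base units: W = 422.7 N, H = 6.434e+09 Pa, K = 4.618e-03.
Allowed volume V_lim = h_lim·A = 0.001106 · 9.460e-05 = 1.046e-07 m³.
So the life L = V_lim·H/(K·W) = 1.046e-07 · 6.434e+09 / (4.618e-03 · 422.7) = 344.9 m.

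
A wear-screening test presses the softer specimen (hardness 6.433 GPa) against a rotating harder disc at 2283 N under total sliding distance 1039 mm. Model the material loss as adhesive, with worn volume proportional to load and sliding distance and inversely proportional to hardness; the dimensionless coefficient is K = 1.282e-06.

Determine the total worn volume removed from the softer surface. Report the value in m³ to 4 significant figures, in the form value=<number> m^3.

Intermediates are displayed rounded. The computation runs at exact precision; one last rounding: 4 significant figures.
Distance L = 1039 mm = 1.039 m.
Hardness H = 6.433 GPa = 6.433e+09 Pa.
Restated in SI base units: W = 2283 N, H = 6.433e+09 Pa, K = 1.282e-06.
By Archard's law, V = K·W·L/H = 1.282e-06 · 2283 · 1.039 / 6.433e+09 = 4.727e-13 m³.

value=4.727e-13 m^3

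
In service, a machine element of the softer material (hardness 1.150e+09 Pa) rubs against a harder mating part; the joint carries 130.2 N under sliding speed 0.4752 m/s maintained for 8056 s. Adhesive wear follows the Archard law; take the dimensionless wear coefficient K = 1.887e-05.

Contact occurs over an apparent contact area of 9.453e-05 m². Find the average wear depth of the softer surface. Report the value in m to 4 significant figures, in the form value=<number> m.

value=8.652e-05 m

Every step maintains exact precision, and intermediates are printed rounded; a single final rounding: four significant figures.
Convert: The distance L = v·t = 0.4752 m/s × 8056 s = 3828 m.
SI base units throughout: W = 130.2 N, H = 1.150e+09 Pa, K = 1.887e-05.
Archard relation: V = K·W·L/H = 1.887e-05 · 130.2 · 3828 / 1.150e+09 = 8.179e-09 m³.
Depth of wear h = V/A = 8.179e-09 / 9.453e-05 = 8.652e-05 m.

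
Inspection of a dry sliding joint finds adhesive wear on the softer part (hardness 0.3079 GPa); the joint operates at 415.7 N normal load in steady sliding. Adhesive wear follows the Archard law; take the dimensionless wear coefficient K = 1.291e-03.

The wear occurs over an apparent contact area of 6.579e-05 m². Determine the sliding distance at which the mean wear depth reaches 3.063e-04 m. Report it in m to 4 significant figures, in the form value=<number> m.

Intermediate values are shown rounded, and each operation holds full precision, and a lone final rounding, at four significant figures.
Convert: Hardness H = 0.3079 GPa = 3.079e+08 Pa.
As SI base values: W = 415.7 N, H = 3.079e+08 Pa, K = 1.291e-03.
Limit volume V_lim = h_lim·A = 3.063e-04 · 6.579e-05 = 2.015e-08 m³.
Life L = V_lim·H/(K·W) = 2.015e-08 · 3.079e+08 / (1.291e-03 · 415.7) = 11.56 m.

value=11.56 m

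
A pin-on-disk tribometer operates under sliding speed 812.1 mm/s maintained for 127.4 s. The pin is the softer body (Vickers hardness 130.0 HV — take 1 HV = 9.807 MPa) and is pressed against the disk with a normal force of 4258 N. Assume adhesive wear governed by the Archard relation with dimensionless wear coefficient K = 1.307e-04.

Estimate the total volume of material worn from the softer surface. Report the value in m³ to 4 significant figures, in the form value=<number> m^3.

Every step runs at full precision; intermediates are printed rounded; a single final rounding to 4 significant figures.
Sliding speed v = 812.1 mm/s = 0.8121 m/s. Distance L = v·t = 0.8121 m/s × 127.4 s = 103.5 m.
Hardness H = 130.0 HV × 9.807 MPa/HV = 1275 MPa = 1.275e+09 Pa.
Restated in SI base units: W = 4258 N, H = 1.275e+09 Pa, K = 1.307e-04.
Volume removed: V = K·W·L/H = 1.307e-04 · 4258 · 103.5 / 1.275e+09 = 4.516e-08 m³.

value=4.516e-08 m^3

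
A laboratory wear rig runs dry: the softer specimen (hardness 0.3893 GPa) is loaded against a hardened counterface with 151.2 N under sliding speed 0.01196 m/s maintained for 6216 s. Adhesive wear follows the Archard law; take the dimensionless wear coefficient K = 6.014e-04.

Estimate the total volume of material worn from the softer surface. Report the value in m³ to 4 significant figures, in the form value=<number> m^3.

The intermediates appear rounded, and each operation keeps full precision; a single final rounding to four significant figures.
Convert: Sliding distance L = v·t = 0.01196 m/s × 6216 s = 74.34 m.
Convert: Hardness H = 0.3893 GPa = 3.893e+08 Pa.
Collected in SI base units: W = 151.2 N, H = 3.893e+08 Pa, K = 6.014e-04.
Apply Archard: V = K·W·L/H = 6.014e-04 · 151.2 · 74.34 / 3.893e+08 = 1.736e-08 m³.

value=1.736e-08 m^3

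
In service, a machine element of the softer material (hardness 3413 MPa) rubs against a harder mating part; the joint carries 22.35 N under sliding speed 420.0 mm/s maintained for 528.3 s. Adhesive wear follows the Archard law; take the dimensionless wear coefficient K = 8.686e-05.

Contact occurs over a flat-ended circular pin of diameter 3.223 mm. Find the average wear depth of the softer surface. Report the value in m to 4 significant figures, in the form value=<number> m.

value=1.547e-05 m

Intermediates are displayed rounded. The algebra keeps full precision, and a lone final rounding: four significant figures.
Convert: Sliding speed v = 420.0 mm/s = 0.4200 m/s. Total distance L = v·t = 0.4200 m/s × 528.3 s = 221.9 m.
Convert: Hardness H = 3413 MPa = 3.413e+09 Pa.
Convert: Pin diameter d = 3.223 mm = 0.003223 m. Contact area A = π·d²/4 = π·(0.003223 m)²/4 = 8.159e-06 m².
Working in SI base units: W = 22.35 N, H = 3.413e+09 Pa, K = 8.686e-05.
Apply Archard: V = K·W·L/H = 8.686e-05 · 22.35 · 221.9 / 3.413e+09 = 1.262e-10 m³.
Average depth h = V/A = 1.262e-10 / 8.159e-06 = 1.547e-05 m.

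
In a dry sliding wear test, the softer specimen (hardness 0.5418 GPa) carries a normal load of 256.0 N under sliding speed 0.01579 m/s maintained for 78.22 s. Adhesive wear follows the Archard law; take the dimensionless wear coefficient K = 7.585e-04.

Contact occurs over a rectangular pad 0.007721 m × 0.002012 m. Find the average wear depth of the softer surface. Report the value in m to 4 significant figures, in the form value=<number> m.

All arithmetic carries full precision — intermediate values are shown rounded; a single final rounding: 4 significant figures.
Path length L = v·t = 0.01579 m/s × 78.22 s = 1.235 m.
Hardness H = 0.5418 GPa = 5.418e+08 Pa.
Contact area A = 0.007721 m × 0.002012 m = 1.553e-05 m².
SI base units throughout: W = 256.0 N, H = 5.418e+08 Pa, K = 7.585e-04.
Worn volume V = K·W·L/H = 7.585e-04 · 256.0 · 1.235 / 5.418e+08 = 4.426e-10 m³.
Average depth h = V/A = 4.426e-10 / 1.553e-05 = 2.849e-05 m.

value=2.849e-05 m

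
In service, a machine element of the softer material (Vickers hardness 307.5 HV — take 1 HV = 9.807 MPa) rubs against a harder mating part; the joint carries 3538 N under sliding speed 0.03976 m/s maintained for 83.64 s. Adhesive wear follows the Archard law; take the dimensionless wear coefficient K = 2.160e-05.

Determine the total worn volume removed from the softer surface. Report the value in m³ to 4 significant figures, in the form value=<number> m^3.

value=8.427e-11 m^3

Intermediate values are shown rounded; the algebra holds exact precision. Rounded just once: 4 significant digits.
Distance covered L = v·t = 0.03976 m/s × 83.64 s = 3.326 m.
Hardness H = 307.5 HV × 9.807 MPa/HV = 3016 MPa = 3.016e+09 Pa.
In SI base units: W = 3538 N, H = 3.016e+09 Pa, K = 2.160e-05.
Apply Archard: V = K·W·L/H = 2.160e-05 · 3538 · 3.326 / 3.016e+09 = 8.427e-11 m³.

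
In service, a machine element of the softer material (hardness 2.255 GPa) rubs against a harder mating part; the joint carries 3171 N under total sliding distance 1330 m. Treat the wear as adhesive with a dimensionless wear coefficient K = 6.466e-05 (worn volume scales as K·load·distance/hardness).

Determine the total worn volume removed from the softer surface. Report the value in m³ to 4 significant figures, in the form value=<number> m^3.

value=1.209e-07 m^3

All working math runs at exact precision. Intermediates appear rounded. Rounded once at the end to 4 significant digits.
Hardness H = 2.255 GPa = 2.255e+09 Pa.
In SI base units, W = 3171 N, H = 2.255e+09 Pa, K = 6.466e-05.
Worn volume V = K·W·L/H = 6.466e-05 · 3171 · 1330 / 2.255e+09 = 1.209e-07 m³.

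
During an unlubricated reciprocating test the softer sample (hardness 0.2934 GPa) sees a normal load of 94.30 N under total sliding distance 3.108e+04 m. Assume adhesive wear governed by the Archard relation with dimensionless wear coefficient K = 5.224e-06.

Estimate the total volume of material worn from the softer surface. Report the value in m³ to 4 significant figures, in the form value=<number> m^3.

value=5.218e-08 m^3

The intermediates are displayed rounded; the algebra keeps exact precision — a lone final rounding to 4 significant figures.
Hardness H = 0.2934 GPa = 2.934e+08 Pa.
Restated in SI base units: W = 94.30 N, H = 2.934e+08 Pa, K = 5.224e-06.
Apply Archard: V = K·W·L/H = 5.224e-06 · 94.30 · 3.108e+04 / 2.934e+08 = 5.218e-08 m³.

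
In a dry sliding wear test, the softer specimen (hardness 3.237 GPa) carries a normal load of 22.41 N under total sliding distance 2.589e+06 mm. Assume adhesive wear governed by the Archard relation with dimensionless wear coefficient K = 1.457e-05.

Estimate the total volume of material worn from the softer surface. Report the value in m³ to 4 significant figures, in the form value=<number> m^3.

value=2.612e-10 m^3

The intermediates are displayed rounded; the computation maintains full float precision, and rounded once at the end: four significant digits.
Convert: The distance L = 2.589e+06 mm = 2589 m.
Convert: Hardness H = 3.237 GPa = 3.237e+09 Pa.
In SI base units: W = 22.41 N, H = 3.237e+09 Pa, K = 1.457e-05.
Apply Archard: V = K·W·L/H = 1.457e-05 · 22.41 · 2589 / 3.237e+09 = 2.612e-10 m³.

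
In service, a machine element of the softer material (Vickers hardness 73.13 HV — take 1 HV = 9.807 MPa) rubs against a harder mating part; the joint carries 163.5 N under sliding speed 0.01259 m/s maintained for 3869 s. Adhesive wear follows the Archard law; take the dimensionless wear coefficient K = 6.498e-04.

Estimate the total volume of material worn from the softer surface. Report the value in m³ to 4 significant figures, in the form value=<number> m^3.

value=7.216e-09 m^3

The intermediates are printed rounded — each operation runs at full float precision. Rounded once at the end to four significant digits.
Distance L = v·t = 0.01259 m/s × 3869 s = 48.71 m.
Hardness H = 73.13 HV × 9.807 MPa/HV = 717.2 MPa = 7.172e+08 Pa.
Restated in SI base units: W = 163.5 N, H = 7.172e+08 Pa, K = 6.498e-04.
Worn volume V = K·W·L/H = 6.498e-04 · 163.5 · 48.71 / 7.172e+08 = 7.216e-09 m³.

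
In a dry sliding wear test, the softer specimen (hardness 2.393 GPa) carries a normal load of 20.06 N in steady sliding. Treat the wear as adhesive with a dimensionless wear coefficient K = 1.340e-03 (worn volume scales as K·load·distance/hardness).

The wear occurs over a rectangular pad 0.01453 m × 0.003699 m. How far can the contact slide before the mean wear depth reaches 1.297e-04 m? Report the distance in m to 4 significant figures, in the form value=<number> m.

value=620.6 m

Shown intermediates are rounded. All arithmetic maintains full float precision, and one final rounding, at 4 significant digits.
Hardness H = 2.393 GPa = 2.393e+09 Pa.
Contact area A = 0.01453 m × 0.003699 m = 5.375e-05 m².
SI base units throughout: W = 20.06 N, H = 2.393e+09 Pa, K = 1.340e-03.
Wearable volume V_lim = h_lim·A = 1.297e-04 · 5.375e-05 = 6.971e-09 m³.
Inverting, life L = V_lim·H/(K·W) = 6.971e-09 · 2.393e+09 / (1.340e-03 · 20.06) = 620.6 m.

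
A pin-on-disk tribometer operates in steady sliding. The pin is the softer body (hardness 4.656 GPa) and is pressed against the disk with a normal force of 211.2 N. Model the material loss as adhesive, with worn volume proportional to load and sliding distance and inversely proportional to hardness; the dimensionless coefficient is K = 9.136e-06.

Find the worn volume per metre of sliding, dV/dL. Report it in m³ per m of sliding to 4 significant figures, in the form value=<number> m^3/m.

value=4.144e-13 m^3/m

The intermediates are printed rounded; the computation holds full float precision, and a lone final rounding, at 4 significant digits.
Hardness H = 4.656 GPa = 4.656e+09 Pa.
Expressed in SI base units: W = 211.2 N, H = 4.656e+09 Pa, K = 9.136e-06.
Sliding wear rate dV/dL = K·W/H — distance-free: 9.136e-06 · 211.2 / 4.656e+09 = 4.144e-13 m³/m.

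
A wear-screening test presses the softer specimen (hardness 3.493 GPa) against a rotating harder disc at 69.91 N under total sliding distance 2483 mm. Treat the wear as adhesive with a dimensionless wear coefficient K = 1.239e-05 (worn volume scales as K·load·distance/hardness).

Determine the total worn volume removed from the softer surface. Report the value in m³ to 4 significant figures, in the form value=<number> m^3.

Displayed values are rounded, and all arithmetic holds full float precision, and rounded once at the end: four significant figures.
Convert: Total distance L = 2483 mm = 2.483 m.
Convert: Hardness H = 3.493 GPa = 3.493e+09 Pa.
In SI base units, W = 69.91 N, H = 3.493e+09 Pa, K = 1.239e-05.
Worn volume V = K·W·L/H = 1.239e-05 · 69.91 · 2.483 / 3.493e+09 = 6.157e-13 m³.

value=6.157e-13 m^3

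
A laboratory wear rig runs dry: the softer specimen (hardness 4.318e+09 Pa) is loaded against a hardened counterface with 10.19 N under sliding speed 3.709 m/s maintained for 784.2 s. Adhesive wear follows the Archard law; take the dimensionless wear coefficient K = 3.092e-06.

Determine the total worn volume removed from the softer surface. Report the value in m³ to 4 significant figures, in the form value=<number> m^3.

Intermediate values are printed rounded. Each operation runs at full precision. Rounded just once, at four significant figures.
Total distance L = v·t = 3.709 m/s × 784.2 s = 2909 m.
As SI base values: W = 10.19 N, H = 4.318e+09 Pa, K = 3.092e-06.
Wear volume V = K·W·L/H = 3.092e-06 · 10.19 · 2909 / 4.318e+09 = 2.122e-11 m³.

value=2.122e-11 m^3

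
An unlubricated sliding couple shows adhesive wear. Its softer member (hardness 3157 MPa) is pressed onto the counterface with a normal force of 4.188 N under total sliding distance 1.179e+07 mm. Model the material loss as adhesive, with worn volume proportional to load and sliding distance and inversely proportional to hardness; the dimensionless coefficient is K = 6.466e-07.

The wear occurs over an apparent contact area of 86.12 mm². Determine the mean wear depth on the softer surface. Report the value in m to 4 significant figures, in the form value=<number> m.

value=1.174e-07 m

The intermediates are shown rounded, and all working math runs at exact precision, and a single final rounding: four significant figures.
Distance L = 1.179e+07 mm = 1.179e+04 m.
Hardness H = 3157 MPa = 3.157e+09 Pa.
Contact area A = 86.12 mm² = 8.612e-05 m².
As SI base values: W = 4.188 N, H = 3.157e+09 Pa, K = 6.466e-07.
Archard volume V = K·W·L/H = 6.466e-07 · 4.188 · 1.179e+04 / 3.157e+09 = 1.011e-11 m³.
Depth of wear h = V/A = 1.011e-11 / 8.612e-05 = 1.174e-07 m.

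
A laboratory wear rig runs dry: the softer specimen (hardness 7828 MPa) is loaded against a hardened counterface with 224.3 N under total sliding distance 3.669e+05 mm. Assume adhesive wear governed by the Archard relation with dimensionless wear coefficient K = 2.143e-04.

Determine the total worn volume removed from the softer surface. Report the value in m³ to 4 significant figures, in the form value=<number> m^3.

Intermediate values are displayed rounded — all arithmetic carries exact precision — a lone final rounding, at 4 significant digits.
The distance L = 3.669e+05 mm = 366.9 m.
Hardness H = 7828 MPa = 7.828e+09 Pa.
As SI base values: W = 224.3 N, H = 7.828e+09 Pa, K = 2.143e-04.
Volume removed: V = K·W·L/H = 2.143e-04 · 224.3 · 366.9 / 7.828e+09 = 2.253e-09 m³.

value=2.253e-09 m^3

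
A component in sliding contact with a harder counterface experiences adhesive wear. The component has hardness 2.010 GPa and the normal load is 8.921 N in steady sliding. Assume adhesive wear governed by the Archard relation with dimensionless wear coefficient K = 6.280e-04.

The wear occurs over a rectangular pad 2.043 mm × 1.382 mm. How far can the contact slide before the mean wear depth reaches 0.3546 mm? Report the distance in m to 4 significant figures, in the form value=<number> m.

Intermediates are printed rounded, and all working math carries full precision, and rounded just once to four significant figures.
Hardness H = 2.010 GPa = 2.010e+09 Pa.
Pad sides 2.043 mm × 1.382 mm = 0.002043 m × 0.001382 m. Contact area A = 0.002043 m × 0.001382 m = 2.823e-06 m².
Depth limit h_lim = 0.3546 mm = 3.546e-04 m.
Collected in SI base units: W = 8.921 N, H = 2.010e+09 Pa, K = 6.280e-04.
At the depth limit, V_lim = h_lim·A = 3.546e-04 · 2.823e-06 = 1.001e-09 m³.
Life L = V_lim·H/(K·W) = 1.001e-09 · 2.010e+09 / (6.280e-04 · 8.921) = 359.2 m.

value=359.2 m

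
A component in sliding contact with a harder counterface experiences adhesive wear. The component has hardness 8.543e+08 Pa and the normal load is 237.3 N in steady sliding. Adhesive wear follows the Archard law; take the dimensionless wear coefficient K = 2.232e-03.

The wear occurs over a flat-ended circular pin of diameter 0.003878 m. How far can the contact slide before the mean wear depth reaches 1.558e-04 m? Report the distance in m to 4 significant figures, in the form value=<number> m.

Intermediates are shown rounded — each operation holds exact precision, and rounded once at the end: four significant figures.
Contact area A = π·d²/4 = π·(0.003878 m)²/4 = 1.181e-05 m².
Collected in SI base units: W = 237.3 N, H = 8.543e+08 Pa, K = 2.232e-03.
Permissible volume V_lim = h_lim·A = 1.558e-04 · 1.181e-05 = 1.840e-09 m³.
Inverting, life L = V_lim·H/(K·W) = 1.840e-09 · 8.543e+08 / (2.232e-03 · 237.3) = 2.968 m.

value=2.968 m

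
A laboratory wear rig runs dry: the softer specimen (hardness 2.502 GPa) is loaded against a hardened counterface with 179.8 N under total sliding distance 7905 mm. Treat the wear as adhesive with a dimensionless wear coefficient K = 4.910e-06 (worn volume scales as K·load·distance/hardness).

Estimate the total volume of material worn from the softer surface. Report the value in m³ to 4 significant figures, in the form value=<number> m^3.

All working math holds full float precision — intermediate values are shown rounded — rounded once at the end, at four significant figures.
The distance L = 7905 mm = 7.905 m.
Hardness H = 2.502 GPa = 2.502e+09 Pa.
Working in SI base units: W = 179.8 N, H = 2.502e+09 Pa, K = 4.910e-06.
Wear volume V = K·W·L/H = 4.910e-06 · 179.8 · 7.905 / 2.502e+09 = 2.789e-12 m³.

value=2.789e-12 m^3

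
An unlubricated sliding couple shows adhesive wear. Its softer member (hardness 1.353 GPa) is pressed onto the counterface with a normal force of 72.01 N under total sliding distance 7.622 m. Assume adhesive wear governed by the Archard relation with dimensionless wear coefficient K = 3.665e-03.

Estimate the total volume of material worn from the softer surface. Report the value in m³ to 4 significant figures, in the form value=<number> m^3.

value=1.487e-09 m^3

Each operation maintains full precision, and intermediate values are shown rounded; rounded once at the end, at 4 significant digits.
Hardness H = 1.353 GPa = 1.353e+09 Pa.
Working in SI base units: W = 72.01 N, H = 1.353e+09 Pa, K = 3.665e-03.
Archard volume V = K·W·L/H = 3.665e-03 · 72.01 · 7.622 / 1.353e+09 = 1.487e-09 m³.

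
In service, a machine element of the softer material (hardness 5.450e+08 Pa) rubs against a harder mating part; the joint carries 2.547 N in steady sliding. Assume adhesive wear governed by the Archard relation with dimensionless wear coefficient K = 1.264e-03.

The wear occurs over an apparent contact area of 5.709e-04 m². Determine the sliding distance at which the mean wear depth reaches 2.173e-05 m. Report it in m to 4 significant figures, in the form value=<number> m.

value=2100 m

Displayed values are rounded, and each operation carries full float precision, and a lone final rounding to 4 significant digits.
In SI base units, W = 2.547 N, H = 5.450e+08 Pa, K = 1.264e-03.
At the depth limit, V_lim = h_lim·A = 2.173e-05 · 5.709e-04 = 1.241e-08 m³.
Sliding life L = V_lim·H/(K·W) = 1.241e-08 · 5.450e+08 / (1.264e-03 · 2.547) = 2100 m.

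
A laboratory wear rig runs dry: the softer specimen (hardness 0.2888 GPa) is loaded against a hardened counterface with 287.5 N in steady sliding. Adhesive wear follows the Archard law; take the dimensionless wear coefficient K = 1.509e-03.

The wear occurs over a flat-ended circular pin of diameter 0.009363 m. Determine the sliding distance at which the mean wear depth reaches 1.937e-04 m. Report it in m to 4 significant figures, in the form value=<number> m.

value=8.878 m

All arithmetic holds full float precision; intermediate values are printed rounded, and one last rounding to 4 significant digits.
Hardness H = 0.2888 GPa = 2.888e+08 Pa.
Contact area A = π·d²/4 = π·(0.009363 m)²/4 = 6.885e-05 m².
Working in SI base units: W = 287.5 N, H = 2.888e+08 Pa, K = 1.509e-03.
Limit volume V_lim = h_lim·A = 1.937e-04 · 6.885e-05 = 1.334e-08 m³.
Life L = V_lim·H/(K·W) = 1.334e-08 · 2.888e+08 / (1.509e-03 · 287.5) = 8.878 m.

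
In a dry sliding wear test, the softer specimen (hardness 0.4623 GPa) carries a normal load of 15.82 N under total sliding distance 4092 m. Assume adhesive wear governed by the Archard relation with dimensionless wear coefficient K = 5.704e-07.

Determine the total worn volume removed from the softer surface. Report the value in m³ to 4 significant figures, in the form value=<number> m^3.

value=7.987e-11 m^3

Printed values are rounded — all working math maintains full float precision, and a single final rounding to 4 significant figures.
Convert: Hardness H = 0.4623 GPa = 4.623e+08 Pa.
Restated in SI base units: W = 15.82 N, H = 4.623e+08 Pa, K = 5.704e-07.
Worn volume V = K·W·L/H = 5.704e-07 · 15.82 · 4092 / 4.623e+08 = 7.987e-11 m³.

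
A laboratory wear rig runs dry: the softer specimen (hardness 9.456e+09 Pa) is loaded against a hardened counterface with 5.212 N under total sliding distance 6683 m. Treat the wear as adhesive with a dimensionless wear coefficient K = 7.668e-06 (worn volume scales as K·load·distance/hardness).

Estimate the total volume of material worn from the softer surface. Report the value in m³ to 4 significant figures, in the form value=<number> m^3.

value=2.825e-11 m^3

Printed values are rounded. The computation keeps exact precision — rounded just once: 4 significant digits.
Working in SI base units: W = 5.212 N, H = 9.456e+09 Pa, K = 7.668e-06.
Archard volume V = K·W·L/H = 7.668e-06 · 5.212 · 6683 / 9.456e+09 = 2.825e-11 m³.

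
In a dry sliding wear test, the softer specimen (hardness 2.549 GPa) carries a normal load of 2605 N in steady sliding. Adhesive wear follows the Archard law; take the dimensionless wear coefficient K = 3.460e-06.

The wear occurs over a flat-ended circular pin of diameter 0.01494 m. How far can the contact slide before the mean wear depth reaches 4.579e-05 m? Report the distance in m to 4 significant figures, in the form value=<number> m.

value=2270 m

Every step holds exact precision — shown intermediates are rounded, and a single final rounding to four significant figures.
Convert: Hardness H = 2.549 GPa = 2.549e+09 Pa.
Convert: Contact area A = π·d²/4 = π·(0.01494 m)²/4 = 1.753e-04 m².
Collected in SI base units: W = 2605 N, H = 2.549e+09 Pa, K = 3.460e-06.
At the depth limit, V_lim = h_lim·A = 4.579e-05 · 1.753e-04 = 8.027e-09 m³.
Thus life L = V_lim·H/(K·W) = 8.027e-09 · 2.549e+09 / (3.460e-06 · 2605) = 2270 m.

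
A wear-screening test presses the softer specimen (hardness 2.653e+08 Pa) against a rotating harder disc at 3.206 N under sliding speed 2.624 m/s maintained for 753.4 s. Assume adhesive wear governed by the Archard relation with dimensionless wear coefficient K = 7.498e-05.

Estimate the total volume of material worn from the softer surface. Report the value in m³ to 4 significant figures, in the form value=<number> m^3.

value=1.791e-09 m^3

Intermediate values are printed rounded; all working math holds exact precision; one last rounding, at 4 significant digits.
Convert: Distance covered L = v·t = 2.624 m/s × 753.4 s = 1977 m.
Collected in SI base units: W = 3.206 N, H = 2.653e+08 Pa, K = 7.498e-05.
The Archard volume V = K·W·L/H = 7.498e-05 · 3.206 · 1977 / 2.653e+08 = 1.791e-09 m³.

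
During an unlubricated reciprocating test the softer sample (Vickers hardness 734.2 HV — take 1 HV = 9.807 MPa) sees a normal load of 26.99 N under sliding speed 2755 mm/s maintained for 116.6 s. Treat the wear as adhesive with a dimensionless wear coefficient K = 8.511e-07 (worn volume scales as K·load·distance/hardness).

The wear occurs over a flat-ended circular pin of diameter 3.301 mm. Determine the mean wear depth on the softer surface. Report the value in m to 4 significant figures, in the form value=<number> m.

value=1.197e-07 m

All arithmetic holds full precision — intermediates are shown rounded — one last rounding to four significant figures.
Convert: Sliding speed v = 2755 mm/s = 2.755 m/s. The distance L = v·t = 2.755 m/s × 116.6 s = 321.2 m.
Convert: Hardness H = 734.2 HV × 9.807 MPa/HV = 7200 MPa = 7.200e+09 Pa.
Convert: Pin diameter d = 3.301 mm = 0.003301 m. Contact area A = π·d²/4 = π·(0.003301 m)²/4 = 8.558e-06 m².
Restated in SI base units: W = 26.99 N, H = 7.200e+09 Pa, K = 8.511e-07.
Apply Archard: V = K·W·L/H = 8.511e-07 · 26.99 · 321.2 / 7.200e+09 = 1.025e-12 m³.
Depth h = V/A = 1.025e-12 / 8.558e-06 = 1.197e-07 m.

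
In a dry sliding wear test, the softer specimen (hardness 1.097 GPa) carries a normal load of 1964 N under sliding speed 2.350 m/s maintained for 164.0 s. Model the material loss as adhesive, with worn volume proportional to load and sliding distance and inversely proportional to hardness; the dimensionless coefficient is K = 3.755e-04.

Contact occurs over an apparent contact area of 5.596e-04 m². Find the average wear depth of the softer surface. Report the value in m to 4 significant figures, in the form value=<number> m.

All working math runs at exact precision; quoted intermediates are rounded; rounded just once: four significant figures.
Distance covered L = v·t = 2.350 m/s × 164.0 s = 385.4 m.
Hardness H = 1.097 GPa = 1.097e+09 Pa.
Working in SI base units: W = 1964 N, H = 1.097e+09 Pa, K = 3.755e-04.
By Archard's law, V = K·W·L/H = 3.755e-04 · 1964 · 385.4 / 1.097e+09 = 2.591e-07 m³.
Average depth h = V/A = 2.591e-07 / 5.596e-04 = 4.630e-04 m.

value=4.630e-04 m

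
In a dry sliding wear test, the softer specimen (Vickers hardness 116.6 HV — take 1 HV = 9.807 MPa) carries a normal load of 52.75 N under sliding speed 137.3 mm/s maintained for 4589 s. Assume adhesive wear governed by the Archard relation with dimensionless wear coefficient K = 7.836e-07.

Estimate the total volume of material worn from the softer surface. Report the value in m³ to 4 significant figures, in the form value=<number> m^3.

value=2.278e-11 m^3

The algebra keeps full float precision; intermediate values are printed rounded; a lone final rounding: 4 significant figures.
Sliding speed v = 137.3 mm/s = 0.1373 m/s. Distance L = v·t = 0.1373 m/s × 4589 s = 630.1 m.
Hardness H = 116.6 HV × 9.807 MPa/HV = 1143 MPa = 1.143e+09 Pa.
SI base units throughout: W = 52.75 N, H = 1.143e+09 Pa, K = 7.836e-07.
Apply Archard: V = K·W·L/H = 7.836e-07 · 52.75 · 630.1 / 1.143e+09 = 2.278e-11 m³.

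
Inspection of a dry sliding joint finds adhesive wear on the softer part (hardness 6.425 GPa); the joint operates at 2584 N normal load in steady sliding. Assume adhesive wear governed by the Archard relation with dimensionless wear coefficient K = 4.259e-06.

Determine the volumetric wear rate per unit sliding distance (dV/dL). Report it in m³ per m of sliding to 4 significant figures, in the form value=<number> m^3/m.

value=1.713e-12 m^3/m

The algebra holds full float precision — printed values are rounded — rounded once at the end, at 4 significant figures.
Hardness H = 6.425 GPa = 6.425e+09 Pa.
In SI base units: W = 2584 N, H = 6.425e+09 Pa, K = 4.259e-06.
Volumetric rate dV/dL = K·W/H — distance-free: 4.259e-06 · 2584 / 6.425e+09 = 1.713e-12 m³/m.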